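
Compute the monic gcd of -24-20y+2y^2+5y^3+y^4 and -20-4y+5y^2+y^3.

By polynomial division,
  y^4+5y^3+2y^2-20y-24 = (y)(y^3+5y^2-4y-20) + (6y^2-24)
  y^3+5y^2-4y-20 = ((1/6)y+5/6)(6y^2-24) + (0)
Last nonzero remainder: 6y^2-24. Dividing through by 6 gives the monic gcd y^2-4.

-4+y^2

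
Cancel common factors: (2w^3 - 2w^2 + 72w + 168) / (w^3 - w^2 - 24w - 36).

(2w^2 - 6w + 84)/(w^2 - 3w - 18)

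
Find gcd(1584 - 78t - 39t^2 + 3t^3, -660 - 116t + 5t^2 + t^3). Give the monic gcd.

-66 - 5t + t^2

Repeated division with remainder:
  3t^3 - 39t^2 - 78t + 1584 = (3)(t^3 + 5t^2 - 116t - 660) + (-54t^2 + 270t + 3564)
  t^3 + 5t^2 - 116t - 660 = (-(1/54)t - 5/27)(-54t^2 + 270t + 3564) + (0)
Last nonzero remainder: -54t^2 + 270t + 3564. Dividing through by -54 gives the monic gcd t^2 - 5t - 66.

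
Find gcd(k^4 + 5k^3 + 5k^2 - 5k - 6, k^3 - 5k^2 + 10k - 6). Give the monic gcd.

By polynomial division,
  k^4 + 5k^3 + 5k^2 - 5k - 6 = (k + 10)(k^3 - 5k^2 + 10k - 6) + (45k^2 - 99k + 54)
  k^3 - 5k^2 + 10k - 6 = ((1/45)k - 14/225)(45k^2 - 99k + 54) + ((66/25)k - 66/25)
  45k^2 - 99k + 54 = ((375/22)k - 225/11)((66/25)k - 66/25) + (0)
Last nonzero remainder: (66/25)k - 66/25. Dividing through by 66/25 gives the monic gcd k - 1.

k - 1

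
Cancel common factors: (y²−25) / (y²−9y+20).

(y+5)/(y−4)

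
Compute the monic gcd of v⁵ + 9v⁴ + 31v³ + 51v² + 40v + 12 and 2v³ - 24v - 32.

v² + 4v + 4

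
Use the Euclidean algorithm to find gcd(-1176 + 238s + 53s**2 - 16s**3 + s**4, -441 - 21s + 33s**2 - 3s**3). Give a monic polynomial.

49 - 14s + s**2

By polynomial division,
  s**4 - 16s**3 + 53s**2 + 238s - 1176 = (-(1/3)s + 5/3)(-3s**3 + 33s**2 - 21s - 441) + (-9s**2 + 126s - 441)
  -3s**3 + 33s**2 - 21s - 441 = ((1/3)s + 1)(-9s**2 + 126s - 441) + (0)
Last nonzero remainder: -9s**2 + 126s - 441. Dividing through by -9 gives the monic gcd s**2 - 14s + 49.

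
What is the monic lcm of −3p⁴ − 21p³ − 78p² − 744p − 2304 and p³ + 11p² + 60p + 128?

p⁶ + 14p⁵ + 107p⁴ + 654p³ + 3336p² + 13312p + 24576

Apply the Euclidean algorithm:
  −3p⁴ − 21p³ − 78p² − 744p − 2304 = (−3p + 12)(p³ + 11p² + 60p + 128) + (−30p² − 1080p − 3840)
  p³ + 11p² + 60p + 128 = (−(1/30)p + 5/6)(−30p² − 1080p − 3840) + (832p + 3328)
  −30p² − 1080p − 3840 = (−(15/416)p − 15/13)(832p + 3328) + (0)
Last nonzero remainder: 832p + 3328. Dividing through by 832 gives the monic gcd p + 4.
Then lcm(f, g) = f·g / gcd(f, g); expanding and making the result monic gives the answer.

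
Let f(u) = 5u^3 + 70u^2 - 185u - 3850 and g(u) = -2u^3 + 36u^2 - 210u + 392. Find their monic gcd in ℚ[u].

Apply the Euclidean algorithm:
  5u^3 + 70u^2 - 185u - 3850 = (-5/2)(-2u^3 + 36u^2 - 210u + 392) + (160u^2 - 710u - 2870)
  -2u^3 + 36u^2 - 210u + 392 = (-(1/80)u + 217/1280)(160u^2 - 710u - 2870) + (-(16065/128)u + 112455/128)
  160u^2 - 710u - 2870 = (-(4096/3213)u - 10496/3213)(-(16065/128)u + 112455/128) + (0)
Last nonzero remainder: -(16065/128)u + 112455/128. Dividing through by -16065/128 gives the monic gcd u - 7.

u - 7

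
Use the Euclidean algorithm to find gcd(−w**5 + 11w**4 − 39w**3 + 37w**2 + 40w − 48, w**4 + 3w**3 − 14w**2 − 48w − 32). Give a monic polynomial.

w**2 − 3w − 4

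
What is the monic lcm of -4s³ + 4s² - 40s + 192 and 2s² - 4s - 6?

Apply the Euclidean algorithm:
  -4s³ + 4s² - 40s + 192 = (-2s - 2)(2s² - 4s - 6) + (-60s + 180)
  2s² - 4s - 6 = (-(1/30)s - 1/30)(-60s + 180) + (0)
Last nonzero remainder: -60s + 180. Dividing through by -60 gives the monic gcd s - 3.
Then lcm(f, g) = f·g / gcd(f, g); expanding and making the result monic gives the answer.

s⁴ + 9s² - 38s - 48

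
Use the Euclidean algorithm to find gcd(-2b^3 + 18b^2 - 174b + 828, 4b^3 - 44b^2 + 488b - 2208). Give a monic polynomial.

Euclidean algorithm in ℚ[b]:
  -2b^3 + 18b^2 - 174b + 828 = (-1/2)(4b^3 - 44b^2 + 488b - 2208) + (-4b^2 + 70b - 276)
  4b^3 - 44b^2 + 488b - 2208 = (-b - 13/2)(-4b^2 + 70b - 276) + (667b - 4002)
  -4b^2 + 70b - 276 = (-(4/667)b + 2/29)(667b - 4002) + (0)
Last nonzero remainder: 667b - 4002. Dividing through by 667 gives the monic gcd b - 6.

b - 6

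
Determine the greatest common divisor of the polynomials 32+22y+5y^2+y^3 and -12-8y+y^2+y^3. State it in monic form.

Repeated division with remainder:
  y^3+5y^2+22y+32 = (y^3+y^2-8y-12) + (4y^2+30y+44)
  y^3+y^2-8y-12 = ((1/4)y-13/8)(4y^2+30y+44) + ((119/4)y+119/2)
  4y^2+30y+44 = ((16/119)y+88/119)((119/4)y+119/2) + (0)
Last nonzero remainder: (119/4)y+119/2. Dividing through by 119/4 gives the monic gcd y+2.

2+y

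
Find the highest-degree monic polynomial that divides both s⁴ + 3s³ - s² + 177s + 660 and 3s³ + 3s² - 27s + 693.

s² - 6s + 33

Repeated division with remainder:
  s⁴ + 3s³ - s² + 177s + 660 = ((1/3)s + 2/3)(3s³ + 3s² - 27s + 693) + (6s² - 36s + 198)
  3s³ + 3s² - 27s + 693 = ((1/2)s + 7/2)(6s² - 36s + 198) + (0)
Last nonzero remainder: 6s² - 36s + 198. Dividing through by 6 gives the monic gcd s² - 6s + 33.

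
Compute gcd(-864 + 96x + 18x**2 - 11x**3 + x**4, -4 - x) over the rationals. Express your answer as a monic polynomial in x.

4 + x

Euclidean algorithm in ℚ[x]:
  x**4 - 11x**3 + 18x**2 + 96x - 864 = (-x**3 + 15x**2 - 78x + 216)(-x - 4) + (0)
Last nonzero remainder: -x - 4. Dividing through by -1 gives the monic gcd x + 4.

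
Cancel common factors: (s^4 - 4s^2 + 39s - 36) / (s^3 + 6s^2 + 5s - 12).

Repeated division with remainder:
  s^4 - 4s^2 + 39s - 36 = (s - 6)(s^3 + 6s^2 + 5s - 12) + (27s^2 + 81s - 108)
  s^3 + 6s^2 + 5s - 12 = ((1/27)s + 1/9)(27s^2 + 81s - 108) + (0)
Last nonzero remainder: 27s^2 + 81s - 108. Dividing through by 27 gives the monic gcd s^2 + 3s - 4.
Cancel s^2 + 3s - 4 from numerator and denominator to get the reduced form.

(s^2 - 3s + 9)/(s + 3)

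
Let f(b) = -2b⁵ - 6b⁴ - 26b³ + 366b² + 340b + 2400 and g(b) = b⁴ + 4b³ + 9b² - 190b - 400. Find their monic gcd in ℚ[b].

b³ + 2b² + 5b - 200

Euclidean algorithm in ℚ[b]:
  -2b⁵ - 6b⁴ - 26b³ + 366b² + 340b + 2400 = (-2b + 2)(b⁴ + 4b³ + 9b² - 190b - 400) + (-16b³ - 32b² - 80b + 3200)
  b⁴ + 4b³ + 9b² - 190b - 400 = (-(1/16)b - 1/8)(-16b³ - 32b² - 80b + 3200) + (0)
Last nonzero remainder: -16b³ - 32b² - 80b + 3200. Dividing through by -16 gives the monic gcd b³ + 2b² + 5b - 200.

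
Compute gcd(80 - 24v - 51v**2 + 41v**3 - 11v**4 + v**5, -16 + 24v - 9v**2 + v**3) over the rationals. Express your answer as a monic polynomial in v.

16 - 8v + v**2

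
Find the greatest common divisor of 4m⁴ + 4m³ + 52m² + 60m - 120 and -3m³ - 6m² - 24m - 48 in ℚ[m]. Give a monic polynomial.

m + 2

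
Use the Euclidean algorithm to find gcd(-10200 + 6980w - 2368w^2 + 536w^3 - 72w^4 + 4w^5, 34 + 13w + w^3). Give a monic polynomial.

17 - 2w + w^2

Apply the Euclidean algorithm:
  4w^5 - 72w^4 + 536w^3 - 2368w^2 + 6980w - 10200 = (4w^2 - 72w + 484)(w^3 + 13w + 34) + (-1568w^2 + 3136w - 26656)
  w^3 + 13w + 34 = (-(1/1568)w - 1/784)(-1568w^2 + 3136w - 26656) + (0)
Last nonzero remainder: -1568w^2 + 3136w - 26656. Dividing through by -1568 gives the monic gcd w^2 - 2w + 17.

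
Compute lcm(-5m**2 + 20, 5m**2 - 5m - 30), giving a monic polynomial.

m**3 - 3m**2 - 4m + 12

Repeated division with remainder:
  -5m**2 + 20 = (-1)(5m**2 - 5m - 30) + (-5m - 10)
  5m**2 - 5m - 30 = (-m + 3)(-5m - 10) + (0)
Last nonzero remainder: -5m - 10. Dividing through by -5 gives the monic gcd m + 2.
Then lcm(f, g) = f·g / gcd(f, g); expanding and making the result monic gives the answer.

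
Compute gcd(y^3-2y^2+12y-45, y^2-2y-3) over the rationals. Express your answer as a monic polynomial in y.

Repeated division with remainder:
  y^3-2y^2+12y-45 = (y)(y^2-2y-3) + (15y-45)
  y^2-2y-3 = ((1/15)y+1/15)(15y-45) + (0)
Last nonzero remainder: 15y-45. Dividing through by 15 gives the monic gcd y-3.

y-3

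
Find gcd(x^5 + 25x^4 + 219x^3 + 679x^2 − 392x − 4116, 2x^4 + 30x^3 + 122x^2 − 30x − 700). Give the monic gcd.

x^2 + 5x − 14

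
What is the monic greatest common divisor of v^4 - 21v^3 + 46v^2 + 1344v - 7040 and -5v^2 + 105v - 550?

By polynomial division,
  v^4 - 21v^3 + 46v^2 + 1344v - 7040 = (-(1/5)v^2 + 64/5)(-5v^2 + 105v - 550) + (0)
Last nonzero remainder: -5v^2 + 105v - 550. Dividing through by -5 gives the monic gcd v^2 - 21v + 110.

v^2 - 21v + 110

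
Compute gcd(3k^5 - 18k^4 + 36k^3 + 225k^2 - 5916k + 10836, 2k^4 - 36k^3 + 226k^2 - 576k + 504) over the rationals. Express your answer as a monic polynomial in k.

By polynomial division,
  3k^5 - 18k^4 + 36k^3 + 225k^2 - 5916k + 10836 = ((3/2)k + 18)(2k^4 - 36k^3 + 226k^2 - 576k + 504) + (345k^3 - 2979k^2 + 3696k + 1764)
  2k^4 - 36k^3 + 226k^2 - 576k + 504 = ((2/345)k - 718/13225)(345k^3 - 2979k^2 + 3696k + 1764) + ((566568/13225)k^2 - (5099112/13225)k + 7931952/13225)
  345k^3 - 2979k^2 + 3696k + 1764 = ((1520875/188856)k + 92575/31476)((566568/13225)k^2 - (5099112/13225)k + 7931952/13225) + (0)
Last nonzero remainder: (566568/13225)k^2 - (5099112/13225)k + 7931952/13225. Dividing through by 566568/13225 gives the monic gcd k^2 - 9k + 14.

k^2 - 9k + 14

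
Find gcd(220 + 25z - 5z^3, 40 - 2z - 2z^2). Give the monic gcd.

-4 + z

Euclidean algorithm in ℚ[z]:
  -5z^3 + 25z + 220 = ((5/2)z - 5/2)(-2z^2 - 2z + 40) + (-80z + 320)
  -2z^2 - 2z + 40 = ((1/40)z + 1/8)(-80z + 320) + (0)
Last nonzero remainder: -80z + 320. Dividing through by -80 gives the monic gcd z - 4.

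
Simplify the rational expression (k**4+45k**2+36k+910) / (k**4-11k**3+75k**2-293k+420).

(k**2+4k+26)/(k**2-7k+12)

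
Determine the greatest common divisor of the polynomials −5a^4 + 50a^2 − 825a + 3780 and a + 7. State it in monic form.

a + 7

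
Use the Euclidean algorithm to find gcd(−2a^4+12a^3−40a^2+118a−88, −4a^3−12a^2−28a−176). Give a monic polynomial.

Euclidean algorithm in ℚ[a]:
  −2a^4+12a^3−40a^2+118a−88 = ((1/2)a−9/2)(−4a^3−12a^2−28a−176) + (−80a^2+80a−880)
  −4a^3−12a^2−28a−176 = ((1/20)a+1/5)(−80a^2+80a−880) + (0)
Last nonzero remainder: −80a^2+80a−880. Dividing through by −80 gives the monic gcd a^2−a+11.

a^2−a+11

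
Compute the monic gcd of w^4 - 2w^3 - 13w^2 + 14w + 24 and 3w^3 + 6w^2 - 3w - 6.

Apply the Euclidean algorithm:
  w^4 - 2w^3 - 13w^2 + 14w + 24 = ((1/3)w - 4/3)(3w^3 + 6w^2 - 3w - 6) + (-4w^2 + 12w + 16)
  3w^3 + 6w^2 - 3w - 6 = (-(3/4)w - 15/4)(-4w^2 + 12w + 16) + (54w + 54)
  -4w^2 + 12w + 16 = (-(2/27)w + 8/27)(54w + 54) + (0)
Last nonzero remainder: 54w + 54. Dividing through by 54 gives the monic gcd w + 1.

w + 1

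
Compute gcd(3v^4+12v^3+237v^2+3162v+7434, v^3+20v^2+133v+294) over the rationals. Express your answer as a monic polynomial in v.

By polynomial division,
  3v^4+12v^3+237v^2+3162v+7434 = (3v-48)(v^3+20v^2+133v+294) + (798v^2+8664v+21546)
  v^3+20v^2+133v+294 = ((1/798)v+32/2793)(798v^2+8664v+21546) + ((330/49)v+330/7)
  798v^2+8664v+21546 = ((6517/55)v+25137/55)((330/49)v+330/7) + (0)
Last nonzero remainder: (330/49)v+330/7. Dividing through by 330/49 gives the monic gcd v+7.

v+7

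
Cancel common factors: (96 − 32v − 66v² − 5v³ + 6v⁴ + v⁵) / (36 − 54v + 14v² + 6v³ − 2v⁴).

(−32 − 32v − 10v² − v³)/(−12 + 2v + 2v²)

Euclidean algorithm in ℚ[v]:
  v⁵ + 6v⁴ − 5v³ − 66v² − 32v + 96 = (−(1/2)v − 9/2)(−2v⁴ + 6v³ + 14v² − 54v + 36) + (29v³ − 30v² − 257v + 258)
  −2v⁴ + 6v³ + 14v² − 54v + 36 = (−(2/29)v + 114/841)(29v³ − 30v² − 257v + 258) + ((288/841)v² − (1152/841)v + 864/841)
  29v³ − 30v² − 257v + 258 = ((24389/288)v + 36163/144)((288/841)v² − (1152/841)v + 864/841) + (0)
Last nonzero remainder: (288/841)v² − (1152/841)v + 864/841. Dividing through by 288/841 gives the monic gcd v² − 4v + 3.
Cancel v² − 4v + 3 from numerator and denominator to get the reduced form.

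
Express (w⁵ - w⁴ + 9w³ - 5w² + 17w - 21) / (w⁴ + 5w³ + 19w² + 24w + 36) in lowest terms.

By polynomial division,
  w⁵ - w⁴ + 9w³ - 5w² + 17w - 21 = (w - 6)(w⁴ + 5w³ + 19w² + 24w + 36) + (20w³ + 85w² + 125w + 195)
  w⁴ + 5w³ + 19w² + 24w + 36 = ((1/20)w + 3/80)(20w³ + 85w² + 125w + 195) + ((153/16)w² + (153/16)w + 459/16)
  20w³ + 85w² + 125w + 195 = ((320/153)w + 1040/153)((153/16)w² + (153/16)w + 459/16) + (0)
Last nonzero remainder: (153/16)w² + (153/16)w + 459/16. Dividing through by 153/16 gives the monic gcd w² + w + 3.
Cancel w² + w + 3 from numerator and denominator to get the reduced form.

(w³ - 2w² + 8w - 7)/(w² + 4w + 12)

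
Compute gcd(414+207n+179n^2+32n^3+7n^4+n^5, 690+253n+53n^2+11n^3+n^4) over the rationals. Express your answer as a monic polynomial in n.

138+23n+6n^2+n^3

By polynomial division,
  n^5+7n^4+32n^3+179n^2+207n+414 = (n-4)(n^4+11n^3+53n^2+253n+690) + (23n^3+138n^2+529n+3174)
  n^4+11n^3+53n^2+253n+690 = ((1/23)n+5/23)(23n^3+138n^2+529n+3174) + (0)
Last nonzero remainder: 23n^3+138n^2+529n+3174. Dividing through by 23 gives the monic gcd n^3+6n^2+23n+138.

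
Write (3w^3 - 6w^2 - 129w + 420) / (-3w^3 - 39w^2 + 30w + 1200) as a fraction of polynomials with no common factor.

Euclidean algorithm in ℚ[w]:
  3w^3 - 6w^2 - 129w + 420 = (-1)(-3w^3 - 39w^2 + 30w + 1200) + (-45w^2 - 99w + 1620)
  -3w^3 - 39w^2 + 30w + 1200 = ((1/15)w + 18/25)(-45w^2 - 99w + 1620) + (-(168/25)w + 168/5)
  -45w^2 - 99w + 1620 = ((375/56)w + 675/14)(-(168/25)w + 168/5) + (0)
Last nonzero remainder: -(168/25)w + 168/5. Dividing through by -168/25 gives the monic gcd w - 5.
Cancel w - 5 from numerator and denominator to get the reduced form.

(-w^2 - 3w + 28)/(w^2 + 18w + 80)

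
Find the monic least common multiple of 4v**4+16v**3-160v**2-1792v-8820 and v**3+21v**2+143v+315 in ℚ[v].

v**6+18v**5+61v**4-828v**3-10277v**2-51030v-99225

By polynomial division,
  4v**4+16v**3-160v**2-1792v-8820 = (4v-68)(v**3+21v**2+143v+315) + (696v**2+6672v+12600)
  v**3+21v**2+143v+315 = ((1/696)v+331/20184)(696v**2+6672v+12600) + ((13020/841)v+91140/841)
  696v**2+6672v+12600 = ((48778/1085)v+25230/217)((13020/841)v+91140/841) + (0)
Last nonzero remainder: (13020/841)v+91140/841. Dividing through by 13020/841 gives the monic gcd v+7.
Then lcm(f, g) = f·g / gcd(f, g); expanding and making the result monic gives the answer.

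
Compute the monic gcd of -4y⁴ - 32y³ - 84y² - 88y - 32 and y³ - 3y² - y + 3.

By polynomial division,
  -4y⁴ - 32y³ - 84y² - 88y - 32 = (-4y - 44)(y³ - 3y² - y + 3) + (-220y² - 120y + 100)
  y³ - 3y² - y + 3 = (-(1/220)y + 39/2420)(-220y² - 120y + 100) + ((168/121)y + 168/121)
  -220y² - 120y + 100 = (-(6655/42)y + 3025/42)((168/121)y + 168/121) + (0)
Last nonzero remainder: (168/121)y + 168/121. Dividing through by 168/121 gives the monic gcd y + 1.

y + 1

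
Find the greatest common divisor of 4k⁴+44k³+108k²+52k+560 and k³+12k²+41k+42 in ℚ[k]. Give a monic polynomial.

k+7

By polynomial division,
  4k⁴+44k³+108k²+52k+560 = (4k−4)(k³+12k²+41k+42) + (−8k²+48k+728)
  k³+12k²+41k+42 = (−(1/8)k−9/4)(−8k²+48k+728) + (240k+1680)
  −8k²+48k+728 = (−(1/30)k+13/30)(240k+1680) + (0)
Last nonzero remainder: 240k+1680. Dividing through by 240 gives the monic gcd k+7.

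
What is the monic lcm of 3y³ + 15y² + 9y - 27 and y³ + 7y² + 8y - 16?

y⁵ + 13y⁴ + 59y³ + 95y² - 24y - 144

Repeated division with remainder:
  3y³ + 15y² + 9y - 27 = (3)(y³ + 7y² + 8y - 16) + (-6y² - 15y + 21)
  y³ + 7y² + 8y - 16 = (-(1/6)y - 3/4)(-6y² - 15y + 21) + ((1/4)y - 1/4)
  -6y² - 15y + 21 = (-24y - 84)((1/4)y - 1/4) + (0)
Last nonzero remainder: (1/4)y - 1/4. Dividing through by 1/4 gives the monic gcd y - 1.
Then lcm(f, g) = f·g / gcd(f, g); expanding and making the result monic gives the answer.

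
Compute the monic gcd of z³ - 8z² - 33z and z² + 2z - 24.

Repeated division with remainder:
  z³ - 8z² - 33z = (z - 10)(z² + 2z - 24) + (11z - 240)
  z² + 2z - 24 = ((1/11)z + 262/121)(11z - 240) + (59976/121)
  11z - 240 = ((1331/59976)z - 1210/2499)(59976/121) + (0)
The last nonzero remainder is the constant 59976/121, so the polynomials are coprime and gcd = 1.

1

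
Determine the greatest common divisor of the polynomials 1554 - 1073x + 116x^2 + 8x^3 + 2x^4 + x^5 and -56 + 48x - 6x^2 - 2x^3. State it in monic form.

-14 + 5x + x^2

Euclidean algorithm in ℚ[x]:
  x^5 + 2x^4 + 8x^3 + 116x^2 - 1073x + 1554 = (-(1/2)x^2 + (1/2)x - 35/2)(-2x^3 - 6x^2 + 48x - 56) + (-41x^2 - 205x + 574)
  -2x^3 - 6x^2 + 48x - 56 = ((2/41)x - 4/41)(-41x^2 - 205x + 574) + (0)
Last nonzero remainder: -41x^2 - 205x + 574. Dividing through by -41 gives the monic gcd x^2 + 5x - 14.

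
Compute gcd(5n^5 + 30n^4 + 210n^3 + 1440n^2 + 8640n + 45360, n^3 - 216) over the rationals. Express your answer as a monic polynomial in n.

Euclidean algorithm in ℚ[n]:
  5n^5 + 30n^4 + 210n^3 + 1440n^2 + 8640n + 45360 = (5n^2 + 30n + 210)(n^3 - 216) + (2520n^2 + 15120n + 90720)
  n^3 - 216 = ((1/2520)n - 1/420)(2520n^2 + 15120n + 90720) + (0)
Last nonzero remainder: 2520n^2 + 15120n + 90720. Dividing through by 2520 gives the monic gcd n^2 + 6n + 36.

n^2 + 6n + 36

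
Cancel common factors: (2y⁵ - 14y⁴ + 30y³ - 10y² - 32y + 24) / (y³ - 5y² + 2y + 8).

(2y³ - 12y² + 22y - 12)/(y - 4)

Euclidean algorithm in ℚ[y]:
  2y⁵ - 14y⁴ + 30y³ - 10y² - 32y + 24 = (2y² - 4y + 6)(y³ - 5y² + 2y + 8) + (12y² - 12y - 24)
  y³ - 5y² + 2y + 8 = ((1/12)y - 1/3)(12y² - 12y - 24) + (0)
Last nonzero remainder: 12y² - 12y - 24. Dividing through by 12 gives the monic gcd y² - y - 2.
Cancel y² - y - 2 from numerator and denominator to get the reduced form.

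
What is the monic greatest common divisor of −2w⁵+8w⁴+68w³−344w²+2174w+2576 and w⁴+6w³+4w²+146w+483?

w³+3w²−5w+161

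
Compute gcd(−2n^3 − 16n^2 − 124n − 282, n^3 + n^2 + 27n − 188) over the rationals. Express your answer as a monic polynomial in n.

By polynomial division,
  −2n^3 − 16n^2 − 124n − 282 = (−2)(n^3 + n^2 + 27n − 188) + (−14n^2 − 70n − 658)
  n^3 + n^2 + 27n − 188 = (−(1/14)n + 2/7)(−14n^2 − 70n − 658) + (0)
Last nonzero remainder: −14n^2 − 70n − 658. Dividing through by −14 gives the monic gcd n^2 + 5n + 47.

n^2 + 5n + 47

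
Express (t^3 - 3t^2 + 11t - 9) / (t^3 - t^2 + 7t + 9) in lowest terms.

Euclidean algorithm in ℚ[t]:
  t^3 - 3t^2 + 11t - 9 = (t^3 - t^2 + 7t + 9) + (-2t^2 + 4t - 18)
  t^3 - t^2 + 7t + 9 = (-(1/2)t - 1/2)(-2t^2 + 4t - 18) + (0)
Last nonzero remainder: -2t^2 + 4t - 18. Dividing through by -2 gives the monic gcd t^2 - 2t + 9.
Cancel t^2 - 2t + 9 from numerator and denominator to get the reduced form.

(t - 1)/(t + 1)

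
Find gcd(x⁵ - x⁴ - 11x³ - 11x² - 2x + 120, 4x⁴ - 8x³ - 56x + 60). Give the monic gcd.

x² + 2x + 5

By polynomial division,
  x⁵ - x⁴ - 11x³ - 11x² - 2x + 120 = ((1/4)x + 1/4)(4x⁴ - 8x³ - 56x + 60) + (-9x³ + 3x² - 3x + 105)
  4x⁴ - 8x³ - 56x + 60 = (-(4/9)x + 20/27)(-9x³ + 3x² - 3x + 105) + (-(32/9)x² - (64/9)x - 160/9)
  -9x³ + 3x² - 3x + 105 = ((81/32)x - 189/32)(-(32/9)x² - (64/9)x - 160/9) + (0)
Last nonzero remainder: -(32/9)x² - (64/9)x - 160/9. Dividing through by -32/9 gives the monic gcd x² + 2x + 5.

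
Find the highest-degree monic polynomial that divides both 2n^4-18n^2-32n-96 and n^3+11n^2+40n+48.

Euclidean algorithm in ℚ[n]:
  2n^4-18n^2-32n-96 = (2n-22)(n^3+11n^2+40n+48) + (144n^2+752n+960)
  n^3+11n^2+40n+48 = ((1/144)n+13/324)(144n^2+752n+960) + ((256/81)n+256/27)
  144n^2+752n+960 = ((729/16)n+405/4)((256/81)n+256/27) + (0)
Last nonzero remainder: (256/81)n+256/27. Dividing through by 256/81 gives the monic gcd n+3.

n+3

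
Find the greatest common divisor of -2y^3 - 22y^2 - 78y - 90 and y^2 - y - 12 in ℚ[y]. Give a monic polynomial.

y + 3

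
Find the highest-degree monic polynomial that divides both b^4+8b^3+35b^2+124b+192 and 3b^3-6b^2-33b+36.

b+3

Apply the Euclidean algorithm:
  b^4+8b^3+35b^2+124b+192 = ((1/3)b+10/3)(3b^3-6b^2-33b+36) + (66b^2+222b+72)
  3b^3-6b^2-33b+36 = ((1/22)b-59/242)(66b^2+222b+72) + ((2160/121)b+6480/121)
  66b^2+222b+72 = ((1331/360)b+121/90)((2160/121)b+6480/121) + (0)
Last nonzero remainder: (2160/121)b+6480/121. Dividing through by 2160/121 gives the monic gcd b+3.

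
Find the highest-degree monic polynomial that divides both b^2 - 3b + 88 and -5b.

Apply the Euclidean algorithm:
  b^2 - 3b + 88 = (-(1/5)b + 3/5)(-5b) + (88)
  -5b = (-(5/88)b)(88) + (0)
The last nonzero remainder is the constant 88, so the polynomials are coprime and gcd = 1.

1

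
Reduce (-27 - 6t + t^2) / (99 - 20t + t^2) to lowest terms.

By polynomial division,
  t^2 - 6t - 27 = (t^2 - 20t + 99) + (14t - 126)
  t^2 - 20t + 99 = ((1/14)t - 11/14)(14t - 126) + (0)
Last nonzero remainder: 14t - 126. Dividing through by 14 gives the monic gcd t - 9.
Cancel t - 9 from numerator and denominator to get the reduced form.

(3 + t)/(-11 + t)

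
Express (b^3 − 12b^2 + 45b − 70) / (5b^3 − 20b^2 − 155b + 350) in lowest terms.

Euclidean algorithm in ℚ[b]:
  b^3 − 12b^2 + 45b − 70 = (1/5)(5b^3 − 20b^2 − 155b + 350) + (−8b^2 + 76b − 140)
  5b^3 − 20b^2 − 155b + 350 = (−(5/8)b − 55/16)(−8b^2 + 76b − 140) + ((75/4)b − 525/4)
  −8b^2 + 76b − 140 = (−(32/75)b + 16/15)((75/4)b − 525/4) + (0)
Last nonzero remainder: (75/4)b − 525/4. Dividing through by 75/4 gives the monic gcd b − 7.
Cancel b − 7 from numerator and denominator to get the reduced form.

(b^2 − 5b + 10)/(5b^2 + 15b − 50)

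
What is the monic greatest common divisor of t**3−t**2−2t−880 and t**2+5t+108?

Euclidean algorithm in ℚ[t]:
  t**3−t**2−2t−880 = (t−6)(t**2+5t+108) + (−80t−232)
  t**2+5t+108 = (−(1/80)t−21/800)(−80t−232) + (10191/100)
  −80t−232 = (−(8000/10191)t−23200/10191)(10191/100) + (0)
The last nonzero remainder is the constant 10191/100, so the polynomials are coprime and gcd = 1.

1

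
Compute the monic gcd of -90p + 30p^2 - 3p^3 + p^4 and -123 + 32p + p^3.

-3 + p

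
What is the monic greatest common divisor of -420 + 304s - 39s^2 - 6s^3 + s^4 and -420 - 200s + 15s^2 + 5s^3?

By polynomial division,
  s^4 - 6s^3 - 39s^2 + 304s - 420 = ((1/5)s - 9/5)(5s^3 + 15s^2 - 200s - 420) + (28s^2 + 28s - 1176)
  5s^3 + 15s^2 - 200s - 420 = ((5/28)s + 5/14)(28s^2 + 28s - 1176) + (0)
Last nonzero remainder: 28s^2 + 28s - 1176. Dividing through by 28 gives the monic gcd s^2 + s - 42.

-42 + s + s^2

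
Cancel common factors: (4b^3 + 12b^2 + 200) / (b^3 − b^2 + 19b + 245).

(4b^2 − 8b + 40)/(b^2 − 6b + 49)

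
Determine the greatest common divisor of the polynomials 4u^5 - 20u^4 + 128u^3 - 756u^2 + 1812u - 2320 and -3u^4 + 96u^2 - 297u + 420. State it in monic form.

Euclidean algorithm in ℚ[u]:
  4u^5 - 20u^4 + 128u^3 - 756u^2 + 1812u - 2320 = (-(4/3)u + 20/3)(-3u^4 + 96u^2 - 297u + 420) + (256u^3 - 1792u^2 + 4352u - 5120)
  -3u^4 + 96u^2 - 297u + 420 = (-(3/256)u - 21/256)(256u^3 - 1792u^2 + 4352u - 5120) + (0)
Last nonzero remainder: 256u^3 - 1792u^2 + 4352u - 5120. Dividing through by 256 gives the monic gcd u^3 - 7u^2 + 17u - 20.

u^3 - 7u^2 + 17u - 20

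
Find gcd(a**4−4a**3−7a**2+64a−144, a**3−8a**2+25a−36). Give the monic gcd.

a**3−8a**2+25a−36

Repeated division with remainder:
  a**4−4a**3−7a**2+64a−144 = (a+4)(a**3−8a**2+25a−36) + (0)
The last nonzero remainder a**3−8a**2+25a−36 is already monic.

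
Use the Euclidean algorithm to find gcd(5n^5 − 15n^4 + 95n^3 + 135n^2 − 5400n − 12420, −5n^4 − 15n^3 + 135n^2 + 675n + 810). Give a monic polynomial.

Apply the Euclidean algorithm:
  5n^5 − 15n^4 + 95n^3 + 135n^2 − 5400n − 12420 = (−n + 6)(−5n^4 − 15n^3 + 135n^2 + 675n + 810) + (320n^3 − 8640n − 17280)
  −5n^4 − 15n^3 + 135n^2 + 675n + 810 = (−(1/64)n − 3/64)(320n^3 − 8640n − 17280) + (0)
Last nonzero remainder: 320n^3 − 8640n − 17280. Dividing through by 320 gives the monic gcd n^3 − 27n − 54.

n^3 − 27n − 54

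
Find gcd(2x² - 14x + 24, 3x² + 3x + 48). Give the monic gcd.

Repeated division with remainder:
  2x² - 14x + 24 = (2/3)(3x² + 3x + 48) + (-16x - 8)
  3x² + 3x + 48 = (-(3/16)x - 3/32)(-16x - 8) + (189/4)
  -16x - 8 = (-(64/189)x - 32/189)(189/4) + (0)
The last nonzero remainder is the constant 189/4, so the polynomials are coprime and gcd = 1.

1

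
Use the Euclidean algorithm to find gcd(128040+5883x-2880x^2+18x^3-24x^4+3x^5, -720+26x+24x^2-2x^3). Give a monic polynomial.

-40-3x+x^2

Euclidean algorithm in ℚ[x]:
  3x^5-24x^4+18x^3-2880x^2+5883x+128040 = (-(3/2)x^2-6x-201/2)(-2x^3+24x^2+26x-720) + (-1392x^2+4176x+55680)
  -2x^3+24x^2+26x-720 = ((1/696)x-3/232)(-1392x^2+4176x+55680) + (0)
Last nonzero remainder: -1392x^2+4176x+55680. Dividing through by -1392 gives the monic gcd x^2-3x-40.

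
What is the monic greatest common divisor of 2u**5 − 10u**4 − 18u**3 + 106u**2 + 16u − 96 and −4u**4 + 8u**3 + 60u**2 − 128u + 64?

By polynomial division,
  2u**5 − 10u**4 − 18u**3 + 106u**2 + 16u − 96 = (−(1/2)u + 3/2)(−4u**4 + 8u**3 + 60u**2 − 128u + 64) + (−48u**2 + 240u − 192)
  −4u**4 + 8u**3 + 60u**2 − 128u + 64 = ((1/12)u**2 + (1/4)u − 1/3)(−48u**2 + 240u − 192) + (0)
Last nonzero remainder: −48u**2 + 240u − 192. Dividing through by −48 gives the monic gcd u**2 − 5u + 4.

u**2 − 5u + 4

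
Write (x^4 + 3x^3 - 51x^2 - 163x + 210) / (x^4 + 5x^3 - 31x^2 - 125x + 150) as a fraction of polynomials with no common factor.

By polynomial division,
  x^4 + 3x^3 - 51x^2 - 163x + 210 = (x^4 + 5x^3 - 31x^2 - 125x + 150) + (-2x^3 - 20x^2 - 38x + 60)
  x^4 + 5x^3 - 31x^2 - 125x + 150 = (-(1/2)x + 5/2)(-2x^3 - 20x^2 - 38x + 60) + (0)
Last nonzero remainder: -2x^3 - 20x^2 - 38x + 60. Dividing through by -2 gives the monic gcd x^3 + 10x^2 + 19x - 30.
Cancel x^3 + 10x^2 + 19x - 30 from numerator and denominator to get the reduced form.

(x - 7)/(x - 5)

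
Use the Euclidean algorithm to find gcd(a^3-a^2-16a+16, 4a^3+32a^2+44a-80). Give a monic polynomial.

a^2+3a-4

Euclidean algorithm in ℚ[a]:
  a^3-a^2-16a+16 = (1/4)(4a^3+32a^2+44a-80) + (-9a^2-27a+36)
  4a^3+32a^2+44a-80 = (-(4/9)a-20/9)(-9a^2-27a+36) + (0)
Last nonzero remainder: -9a^2-27a+36. Dividing through by -9 gives the monic gcd a^2+3a-4.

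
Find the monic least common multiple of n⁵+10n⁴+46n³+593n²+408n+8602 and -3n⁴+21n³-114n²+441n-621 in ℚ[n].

By polynomial division,
  n⁵+10n⁴+46n³+593n²+408n+8602 = (-(1/3)n-17/3)(-3n⁴+21n³-114n²+441n-621) + (127n³+94n²+2700n+5083)
  -3n⁴+21n³-114n²+441n-621 = (-(3/127)n+2949/16129)(127n³+94n²+2700n+5083) + (-(1087212/16129)n²+(1087212/16129)n-25005876/16129)
  127n³+94n²+2700n+5083 = (-(2048383/1087212)n-3564509/1087212)(-(1087212/16129)n²+(1087212/16129)n-25005876/16129) + (0)
Last nonzero remainder: -(1087212/16129)n²+(1087212/16129)n-25005876/16129. Dividing through by -1087212/16129 gives the monic gcd n²-n+23.
Then lcm(f, g) = f·g / gcd(f, g); expanding and making the result monic gives the answer.

n⁷+4n⁶-5n⁵+407n⁴-2736n³+11491n²-47940n+77418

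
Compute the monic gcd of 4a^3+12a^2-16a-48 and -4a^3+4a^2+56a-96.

a-2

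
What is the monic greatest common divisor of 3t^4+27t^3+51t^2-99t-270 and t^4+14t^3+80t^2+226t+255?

Repeated division with remainder:
  3t^4+27t^3+51t^2-99t-270 = (3)(t^4+14t^3+80t^2+226t+255) + (-15t^3-189t^2-777t-1035)
  t^4+14t^3+80t^2+226t+255 = (-(1/15)t-7/75)(-15t^3-189t^2-777t-1035) + ((264/25)t^2+(2112/25)t+792/5)
  -15t^3-189t^2-777t-1035 = (-(125/88)t-575/88)((264/25)t^2+(2112/25)t+792/5) + (0)
Last nonzero remainder: (264/25)t^2+(2112/25)t+792/5. Dividing through by 264/25 gives the monic gcd t^2+8t+15.

t^2+8t+15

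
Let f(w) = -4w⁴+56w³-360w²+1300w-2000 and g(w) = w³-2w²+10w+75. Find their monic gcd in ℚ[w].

w²-5w+25

Euclidean algorithm in ℚ[w]:
  -4w⁴+56w³-360w²+1300w-2000 = (-4w+48)(w³-2w²+10w+75) + (-224w²+1120w-5600)
  w³-2w²+10w+75 = (-(1/224)w-3/224)(-224w²+1120w-5600) + (0)
Last nonzero remainder: -224w²+1120w-5600. Dividing through by -224 gives the monic gcd w²-5w+25.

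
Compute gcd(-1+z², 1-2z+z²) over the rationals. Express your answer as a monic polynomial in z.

Repeated division with remainder:
  z²-1 = (z²-2z+1) + (2z-2)
  z²-2z+1 = ((1/2)z-1/2)(2z-2) + (0)
Last nonzero remainder: 2z-2. Dividing through by 2 gives the monic gcd z-1.

-1+z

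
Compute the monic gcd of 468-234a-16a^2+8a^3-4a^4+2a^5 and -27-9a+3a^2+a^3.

-9+a^2

By polynomial division,
  2a^5-4a^4+8a^3-16a^2-234a+468 = (2a^2-10a+56)(a^3+3a^2-9a-27) + (-220a^2+1980)
  a^3+3a^2-9a-27 = (-(1/220)a-3/220)(-220a^2+1980) + (0)
Last nonzero remainder: -220a^2+1980. Dividing through by -220 gives the monic gcd a^2-9.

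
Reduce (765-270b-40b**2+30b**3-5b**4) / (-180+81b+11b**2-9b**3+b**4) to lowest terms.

Repeated division with remainder:
  -5b**4+30b**3-40b**2-270b+765 = (-5)(b**4-9b**3+11b**2+81b-180) + (-15b**3+15b**2+135b-135)
  b**4-9b**3+11b**2+81b-180 = (-(1/15)b+8/15)(-15b**3+15b**2+135b-135) + (12b**2-108)
  -15b**3+15b**2+135b-135 = (-(5/4)b+5/4)(12b**2-108) + (0)
Last nonzero remainder: 12b**2-108. Dividing through by 12 gives the monic gcd b**2-9.
Cancel b**2-9 from numerator and denominator to get the reduced form.

(-85+30b-5b**2)/(20-9b+b**2)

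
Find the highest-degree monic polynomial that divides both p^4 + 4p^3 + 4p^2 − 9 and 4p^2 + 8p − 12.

Euclidean algorithm in ℚ[p]:
  p^4 + 4p^3 + 4p^2 − 9 = ((1/4)p^2 + (1/2)p + 3/4)(4p^2 + 8p − 12) + (0)
Last nonzero remainder: 4p^2 + 8p − 12. Dividing through by 4 gives the monic gcd p^2 + 2p − 3.

p^2 + 2p − 3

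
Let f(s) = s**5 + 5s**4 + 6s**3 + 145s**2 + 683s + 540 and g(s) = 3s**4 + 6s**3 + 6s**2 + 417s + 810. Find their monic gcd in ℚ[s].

s**3 + 2s + 135

By polynomial division,
  s**5 + 5s**4 + 6s**3 + 145s**2 + 683s + 540 = ((1/3)s + 1)(3s**4 + 6s**3 + 6s**2 + 417s + 810) + (−2s**3 − 4s − 270)
  3s**4 + 6s**3 + 6s**2 + 417s + 810 = (−(3/2)s − 3)(−2s**3 − 4s − 270) + (0)
Last nonzero remainder: −2s**3 − 4s − 270. Dividing through by −2 gives the monic gcd s**3 + 2s + 135.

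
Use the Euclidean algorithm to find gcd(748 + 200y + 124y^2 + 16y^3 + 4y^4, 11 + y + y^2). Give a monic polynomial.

Apply the Euclidean algorithm:
  4y^4 + 16y^3 + 124y^2 + 200y + 748 = (4y^2 + 12y + 68)(y^2 + y + 11) + (0)
The last nonzero remainder y^2 + y + 11 is already monic.

11 + y + y^2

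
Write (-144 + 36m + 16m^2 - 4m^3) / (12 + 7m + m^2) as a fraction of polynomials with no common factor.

(-48 + 28m - 4m^2)/(4 + m)

Repeated division with remainder:
  -4m^3 + 16m^2 + 36m - 144 = (-4m + 44)(m^2 + 7m + 12) + (-224m - 672)
  m^2 + 7m + 12 = (-(1/224)m - 1/56)(-224m - 672) + (0)
Last nonzero remainder: -224m - 672. Dividing through by -224 gives the monic gcd m + 3.
Cancel m + 3 from numerator and denominator to get the reduced form.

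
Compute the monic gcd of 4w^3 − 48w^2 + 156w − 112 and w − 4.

Apply the Euclidean algorithm:
  4w^3 − 48w^2 + 156w − 112 = (4w^2 − 32w + 28)(w − 4) + (0)
The last nonzero remainder w − 4 is already monic.

w − 4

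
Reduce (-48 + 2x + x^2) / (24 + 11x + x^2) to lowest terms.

(-6 + x)/(3 + x)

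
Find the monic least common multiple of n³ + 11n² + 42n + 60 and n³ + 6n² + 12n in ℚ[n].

By polynomial division,
  n³ + 11n² + 42n + 60 = (n³ + 6n² + 12n) + (5n² + 30n + 60)
  n³ + 6n² + 12n = ((1/5)n)(5n² + 30n + 60) + (0)
Last nonzero remainder: 5n² + 30n + 60. Dividing through by 5 gives the monic gcd n² + 6n + 12.
Then lcm(f, g) = f·g / gcd(f, g); expanding and making the result monic gives the answer.

n⁴ + 11n³ + 42n² + 60n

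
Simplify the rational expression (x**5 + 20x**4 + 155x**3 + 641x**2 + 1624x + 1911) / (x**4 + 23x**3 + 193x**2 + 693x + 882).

(x**2 + 3x + 13)/(x + 6)

Repeated division with remainder:
  x**5 + 20x**4 + 155x**3 + 641x**2 + 1624x + 1911 = (x − 3)(x**4 + 23x**3 + 193x**2 + 693x + 882) + (31x**3 + 527x**2 + 2821x + 4557)
  x**4 + 23x**3 + 193x**2 + 693x + 882 = ((1/31)x + 6/31)(31x**3 + 527x**2 + 2821x + 4557) + (0)
Last nonzero remainder: 31x**3 + 527x**2 + 2821x + 4557. Dividing through by 31 gives the monic gcd x**3 + 17x**2 + 91x + 147.
Cancel x**3 + 17x**2 + 91x + 147 from numerator and denominator to get the reduced form.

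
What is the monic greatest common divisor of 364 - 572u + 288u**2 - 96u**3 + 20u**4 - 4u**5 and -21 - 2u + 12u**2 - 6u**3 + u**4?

7 - 4u + u**2

Repeated division with remainder:
  -4u**5 + 20u**4 - 96u**3 + 288u**2 - 572u + 364 = (-4u - 4)(u**4 - 6u**3 + 12u**2 - 2u - 21) + (-72u**3 + 328u**2 - 664u + 280)
  u**4 - 6u**3 + 12u**2 - 2u - 21 = (-(1/72)u + 13/648)(-72u**3 + 328u**2 - 664u + 280) + (-(308/81)u**2 + (1232/81)u - 2156/81)
  -72u**3 + 328u**2 - 664u + 280 = ((1458/77)u - 810/77)(-(308/81)u**2 + (1232/81)u - 2156/81) + (0)
Last nonzero remainder: -(308/81)u**2 + (1232/81)u - 2156/81. Dividing through by -308/81 gives the monic gcd u**2 - 4u + 7.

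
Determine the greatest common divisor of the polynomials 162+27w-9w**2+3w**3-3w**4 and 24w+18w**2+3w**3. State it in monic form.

Euclidean algorithm in ℚ[w]:
  -3w**4+3w**3-9w**2+27w+162 = (-w+7)(3w**3+18w**2+24w) + (-111w**2-141w+162)
  3w**3+18w**2+24w = (-(1/37)w-175/1369)(-111w**2-141w+162) + ((14175/1369)w+28350/1369)
  -111w**2-141w+162 = (-(50653/4725)w+1369/175)((14175/1369)w+28350/1369) + (0)
Last nonzero remainder: (14175/1369)w+28350/1369. Dividing through by 14175/1369 gives the monic gcd w+2.

2+w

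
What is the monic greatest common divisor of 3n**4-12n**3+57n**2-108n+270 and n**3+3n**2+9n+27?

Euclidean algorithm in ℚ[n]:
  3n**4-12n**3+57n**2-108n+270 = (3n-21)(n**3+3n**2+9n+27) + (93n**2+837)
  n**3+3n**2+9n+27 = ((1/93)n+1/31)(93n**2+837) + (0)
Last nonzero remainder: 93n**2+837. Dividing through by 93 gives the monic gcd n**2+9.

n**2+9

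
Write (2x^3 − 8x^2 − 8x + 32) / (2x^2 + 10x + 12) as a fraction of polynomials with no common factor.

(x^2 − 6x + 8)/(x + 3)

Apply the Euclidean algorithm:
  2x^3 − 8x^2 − 8x + 32 = (x − 9)(2x^2 + 10x + 12) + (70x + 140)
  2x^2 + 10x + 12 = ((1/35)x + 3/35)(70x + 140) + (0)
Last nonzero remainder: 70x + 140. Dividing through by 70 gives the monic gcd x + 2.
Cancel x + 2 from numerator and denominator to get the reduced form.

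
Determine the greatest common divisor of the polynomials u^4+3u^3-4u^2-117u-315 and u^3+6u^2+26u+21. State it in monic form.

u^2+5u+21

By polynomial division,
  u^4+3u^3-4u^2-117u-315 = (u-3)(u^3+6u^2+26u+21) + (-12u^2-60u-252)
  u^3+6u^2+26u+21 = (-(1/12)u-1/12)(-12u^2-60u-252) + (0)
Last nonzero remainder: -12u^2-60u-252. Dividing through by -12 gives the monic gcd u^2+5u+21.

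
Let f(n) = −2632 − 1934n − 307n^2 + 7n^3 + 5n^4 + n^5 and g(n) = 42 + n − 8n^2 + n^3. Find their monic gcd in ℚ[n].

−14 − 5n + n^2

Euclidean algorithm in ℚ[n]:
  n^5 + 5n^4 + 7n^3 − 307n^2 − 1934n − 2632 = (n^2 + 13n + 110)(n^3 − 8n^2 + n + 42) + (518n^2 − 2590n − 7252)
  n^3 − 8n^2 + n + 42 = ((1/518)n − 3/518)(518n^2 − 2590n − 7252) + (0)
Last nonzero remainder: 518n^2 − 2590n − 7252. Dividing through by 518 gives the monic gcd n^2 − 5n − 14.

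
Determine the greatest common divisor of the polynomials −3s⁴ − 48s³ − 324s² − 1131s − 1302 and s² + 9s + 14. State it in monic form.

Euclidean algorithm in ℚ[s]:
  −3s⁴ − 48s³ − 324s² − 1131s − 1302 = (−3s² − 21s − 93)(s² + 9s + 14) + (0)
The last nonzero remainder s² + 9s + 14 is already monic.

s² + 9s + 14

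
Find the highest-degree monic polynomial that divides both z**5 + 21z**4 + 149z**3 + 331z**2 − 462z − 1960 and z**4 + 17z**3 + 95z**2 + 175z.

z**2 + 12z + 35

Repeated division with remainder:
  z**5 + 21z**4 + 149z**3 + 331z**2 − 462z − 1960 = (z + 4)(z**4 + 17z**3 + 95z**2 + 175z) + (−14z**3 − 224z**2 − 1162z − 1960)
  z**4 + 17z**3 + 95z**2 + 175z = (−(1/14)z − 1/14)(−14z**3 − 224z**2 − 1162z − 1960) + (−4z**2 − 48z − 140)
  −14z**3 − 224z**2 − 1162z − 1960 = ((7/2)z + 14)(−4z**2 − 48z − 140) + (0)
Last nonzero remainder: −4z**2 − 48z − 140. Dividing through by −4 gives the monic gcd z**2 + 12z + 35.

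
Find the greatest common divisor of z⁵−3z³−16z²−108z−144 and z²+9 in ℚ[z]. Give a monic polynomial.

z²+9

Repeated division with remainder:
  z⁵−3z³−16z²−108z−144 = (z³−12z−16)(z²+9) + (0)
The last nonzero remainder z²+9 is already monic.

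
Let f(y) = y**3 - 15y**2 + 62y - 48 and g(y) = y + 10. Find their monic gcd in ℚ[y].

1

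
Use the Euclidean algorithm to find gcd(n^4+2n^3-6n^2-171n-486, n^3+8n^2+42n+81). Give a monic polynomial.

Apply the Euclidean algorithm:
  n^4+2n^3-6n^2-171n-486 = (n-6)(n^3+8n^2+42n+81) + (0)
The last nonzero remainder n^3+8n^2+42n+81 is already monic.

n^3+8n^2+42n+81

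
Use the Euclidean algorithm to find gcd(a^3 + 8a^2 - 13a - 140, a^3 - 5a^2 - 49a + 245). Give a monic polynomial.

a + 7

Repeated division with remainder:
  a^3 + 8a^2 - 13a - 140 = (a^3 - 5a^2 - 49a + 245) + (13a^2 + 36a - 385)
  a^3 - 5a^2 - 49a + 245 = ((1/13)a - 101/169)(13a^2 + 36a - 385) + ((360/169)a + 2520/169)
  13a^2 + 36a - 385 = ((2197/360)a - 1859/72)((360/169)a + 2520/169) + (0)
Last nonzero remainder: (360/169)a + 2520/169. Dividing through by 360/169 gives the monic gcd a + 7.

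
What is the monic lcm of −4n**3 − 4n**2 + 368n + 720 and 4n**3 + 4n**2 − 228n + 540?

n**5 − 7n**4 − 85n**3 + 571n**2 + 60n − 2700

Repeated division with remainder:
  −4n**3 − 4n**2 + 368n + 720 = (−1)(4n**3 + 4n**2 − 228n + 540) + (140n + 1260)
  4n**3 + 4n**2 − 228n + 540 = ((1/35)n**2 − (8/35)n + 3/7)(140n + 1260) + (0)
Last nonzero remainder: 140n + 1260. Dividing through by 140 gives the monic gcd n + 9.
Then lcm(f, g) = f·g / gcd(f, g); expanding and making the result monic gives the answer.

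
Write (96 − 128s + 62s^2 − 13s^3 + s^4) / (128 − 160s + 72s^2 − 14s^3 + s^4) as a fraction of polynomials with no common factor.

By polynomial division,
  s^4 − 13s^3 + 62s^2 − 128s + 96 = (s^4 − 14s^3 + 72s^2 − 160s + 128) + (s^3 − 10s^2 + 32s − 32)
  s^4 − 14s^3 + 72s^2 − 160s + 128 = (s − 4)(s^3 − 10s^2 + 32s − 32) + (0)
The last nonzero remainder s^3 − 10s^2 + 32s − 32 is already monic.
Cancel s^3 − 10s^2 + 32s − 32 from numerator and denominator to get the reduced form.

(−3 + s)/(−4 + s)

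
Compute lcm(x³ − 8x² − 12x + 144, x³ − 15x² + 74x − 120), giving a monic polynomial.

Apply the Euclidean algorithm:
  x³ − 8x² − 12x + 144 = (x³ − 15x² + 74x − 120) + (7x² − 86x + 264)
  x³ − 15x² + 74x − 120 = ((1/7)x − 19/49)(7x² − 86x + 264) + ((144/49)x − 864/49)
  7x² − 86x + 264 = ((343/144)x − 539/36)((144/49)x − 864/49) + (0)
Last nonzero remainder: (144/49)x − 864/49. Dividing through by 144/49 gives the monic gcd x − 6.
Then lcm(f, g) = f·g / gcd(f, g); expanding and making the result monic gives the answer.

x⁵ − 17x⁴ + 80x³ + 92x² − 1536x + 2880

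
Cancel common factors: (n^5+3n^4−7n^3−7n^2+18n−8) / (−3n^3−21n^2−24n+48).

(−n^3+3n−2)/(3n+12)

Repeated division with remainder:
  n^5+3n^4−7n^3−7n^2+18n−8 = (−(1/3)n^2+(4/3)n−13/3)(−3n^3−21n^2−24n+48) + (−50n^2−150n+200)
  −3n^3−21n^2−24n+48 = ((3/50)n+6/25)(−50n^2−150n+200) + (0)
Last nonzero remainder: −50n^2−150n+200. Dividing through by −50 gives the monic gcd n^2+3n−4.
Cancel n^2+3n−4 from numerator and denominator to get the reduced form.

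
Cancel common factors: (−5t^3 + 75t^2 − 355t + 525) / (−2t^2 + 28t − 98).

(5t^2 − 40t + 75)/(2t − 14)

By polynomial division,
  −5t^3 + 75t^2 − 355t + 525 = ((5/2)t − 5/2)(−2t^2 + 28t − 98) + (−40t + 280)
  −2t^2 + 28t − 98 = ((1/20)t − 7/20)(−40t + 280) + (0)
Last nonzero remainder: −40t + 280. Dividing through by −40 gives the monic gcd t − 7.
Cancel t − 7 from numerator and denominator to get the reduced form.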